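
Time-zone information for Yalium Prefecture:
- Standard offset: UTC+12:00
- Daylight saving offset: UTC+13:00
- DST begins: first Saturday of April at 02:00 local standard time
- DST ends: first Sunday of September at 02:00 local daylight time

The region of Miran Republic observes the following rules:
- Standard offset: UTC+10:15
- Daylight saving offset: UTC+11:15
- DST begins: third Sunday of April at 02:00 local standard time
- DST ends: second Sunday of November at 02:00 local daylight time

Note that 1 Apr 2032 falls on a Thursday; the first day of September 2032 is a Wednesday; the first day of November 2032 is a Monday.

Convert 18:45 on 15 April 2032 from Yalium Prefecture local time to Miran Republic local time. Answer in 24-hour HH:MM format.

16:00

1 April 2032 is a Thursday, so the first Saturday is April 3.
1 September 2032 is a Wednesday, so the first Sunday is September 5.
Daylight saving runs 3 April – 5 September; 15 April 2032 is inside that window, so Yalium Prefecture is at UTC+13:00.
18:45 Yalium Prefecture − 13h = 05:45 UTC.
1 April 2032 is a Thursday, so the first Sunday is April 4 and the third is April 18.
1 November 2032 is a Monday, so the first Sunday is November 7 and the second is November 14.
At the standard offset (UTC+10:15), 05:45 UTC + 10h15m = 16:00 Miran Republic standard time.
The standard-time date in Miran Republic, 15 April 2032, is outside the daylight-saving period (18 April – 14 November), so Miran Republic is on standard time, UTC+10:15.
05:45 UTC + 10h15m = 16:00 Miran Republic.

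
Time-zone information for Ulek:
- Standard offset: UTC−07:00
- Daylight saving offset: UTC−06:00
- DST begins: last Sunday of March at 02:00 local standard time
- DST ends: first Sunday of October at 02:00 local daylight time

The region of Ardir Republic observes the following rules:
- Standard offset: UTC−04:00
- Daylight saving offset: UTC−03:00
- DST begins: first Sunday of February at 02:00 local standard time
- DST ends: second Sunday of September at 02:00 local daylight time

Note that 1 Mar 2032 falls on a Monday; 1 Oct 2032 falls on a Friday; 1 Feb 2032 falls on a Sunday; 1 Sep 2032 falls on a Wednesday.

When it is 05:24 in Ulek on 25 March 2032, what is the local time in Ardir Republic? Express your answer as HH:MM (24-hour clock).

1 March 2032 is a Monday, so Sundays fall on 7, 14, 21, 28; the last is March 28.
1 October 2032 is a Friday, so the first Sunday is October 3.
Daylight saving runs 28 March – 3 October; 25 March 2032 is outside that window, so Ulek is on standard time at UTC−07:00.
05:24 Ulek + 7h = 12:24 UTC.
1 February 2032 is a Sunday, so the first Sunday is February 1.
1 September 2032 is a Wednesday, so the first Sunday is September 5 and the second is September 12.
At the standard offset (UTC−04:00), 12:24 UTC − 4h = 08:24 Ardir Republic standard time.
The standard-time date in Ardir Republic, 25 March 2032, falls between 1 February and 12 September, so daylight saving is in effect and Ardir Republic is at UTC−03:00.
12:24 UTC − 3h = 09:24 Ardir Republic.

09:24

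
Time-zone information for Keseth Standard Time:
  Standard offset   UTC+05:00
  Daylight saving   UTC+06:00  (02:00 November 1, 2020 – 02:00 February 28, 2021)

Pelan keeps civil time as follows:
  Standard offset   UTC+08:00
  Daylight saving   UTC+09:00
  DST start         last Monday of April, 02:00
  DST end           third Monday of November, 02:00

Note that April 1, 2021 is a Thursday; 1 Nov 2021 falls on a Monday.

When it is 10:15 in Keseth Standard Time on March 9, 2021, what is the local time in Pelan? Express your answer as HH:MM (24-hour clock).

March 9, 2021 is outside the daylight-saving period (1 November 2020 – 28 February 2021), so Keseth Standard Time is on standard time, UTC+05:00.
10:15 Keseth Standard Time − 5h = 05:15 UTC.
1 April 2021 is a Thursday, so Mondays fall on 5, 12, 19, 26; the last is April 26.
1 November 2021 is a Monday, so the first Monday is November 1 and the third is November 15.
At the standard offset (UTC+08:00), 05:15 UTC + 8h = 13:15 Pelan standard time.
The standard-time date in Pelan, March 9, 2021, is outside the daylight-saving period (26 April – 15 November), so Pelan is on standard time, UTC+08:00.
05:15 UTC + 8h = 13:15 Pelan.

13:15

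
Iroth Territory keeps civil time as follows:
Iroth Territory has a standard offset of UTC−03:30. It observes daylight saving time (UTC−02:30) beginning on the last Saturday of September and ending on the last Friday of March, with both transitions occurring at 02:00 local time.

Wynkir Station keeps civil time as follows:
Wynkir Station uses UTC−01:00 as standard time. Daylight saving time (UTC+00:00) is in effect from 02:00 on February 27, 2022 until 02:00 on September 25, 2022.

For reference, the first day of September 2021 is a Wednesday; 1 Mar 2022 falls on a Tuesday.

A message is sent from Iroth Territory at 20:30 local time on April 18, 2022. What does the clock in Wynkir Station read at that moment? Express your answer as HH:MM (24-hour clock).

1 September 2021 is a Wednesday, so Saturdays fall on 4, 11, 18, 25; the last is September 25.
1 March 2022 is a Tuesday, so Fridays fall on 4, 11, 18, 25; the last is March 25.
April 18, 2022 does not fall between 25 September 2021 and 25 March 2022, so daylight saving is not in effect and Iroth Territory is at UTC−03:30.
20:30 Iroth Territory + 3h30m = 00:00 UTC (rolling into the next day, 19 April 2022).
At the standard offset (UTC−01:00), 00:00 UTC − 1h = 23:00 Wynkir Station standard time (rolling into the previous day, 18 April 2022).
The standard-time date in Wynkir Station, April 18, 2022, lies within the daylight-saving period (27 February – 25 September), so Wynkir Station is on daylight time, UTC+00:00.
00:00 UTC + 0h = 00:00 Wynkir Station.

00:00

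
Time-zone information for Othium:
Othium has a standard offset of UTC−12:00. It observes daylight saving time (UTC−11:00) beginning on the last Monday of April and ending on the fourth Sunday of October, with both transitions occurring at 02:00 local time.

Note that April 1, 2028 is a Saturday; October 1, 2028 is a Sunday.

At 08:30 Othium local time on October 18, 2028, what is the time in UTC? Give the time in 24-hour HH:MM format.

19:30

1 April 2028 is a Saturday, so Mondays fall on 3, 10, 17, 24; the last is April 24.
1 October 2028 is a Sunday, so the first Sunday is October 1 and the fourth is October 22.
October 18, 2028 falls between 24 April and 22 October, so daylight saving is in effect and Othium is at UTC−11:00.
08:30 local + 11h = 19:30 UTC.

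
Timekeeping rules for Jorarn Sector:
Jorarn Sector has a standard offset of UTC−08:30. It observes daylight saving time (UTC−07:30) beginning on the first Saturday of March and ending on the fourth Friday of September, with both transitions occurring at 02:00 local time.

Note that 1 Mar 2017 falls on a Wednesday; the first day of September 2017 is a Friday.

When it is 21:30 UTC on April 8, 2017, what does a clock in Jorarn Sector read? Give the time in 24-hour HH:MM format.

1 March 2017 is a Wednesday, so the first Saturday is March 4.
1 September 2017 is a Friday, so the first Friday is September 1 and the fourth is September 22.
At the standard offset (UTC−08:30), 21:30 UTC − 8h30m = 13:00 Jorarn Sector standard time.
The standard-time date in Jorarn Sector, April 8, 2017, falls between 4 March and 22 September, so daylight saving is in effect and Jorarn Sector is at UTC−07:30.
21:30 UTC − 7h30m = 14:00 local.

14:00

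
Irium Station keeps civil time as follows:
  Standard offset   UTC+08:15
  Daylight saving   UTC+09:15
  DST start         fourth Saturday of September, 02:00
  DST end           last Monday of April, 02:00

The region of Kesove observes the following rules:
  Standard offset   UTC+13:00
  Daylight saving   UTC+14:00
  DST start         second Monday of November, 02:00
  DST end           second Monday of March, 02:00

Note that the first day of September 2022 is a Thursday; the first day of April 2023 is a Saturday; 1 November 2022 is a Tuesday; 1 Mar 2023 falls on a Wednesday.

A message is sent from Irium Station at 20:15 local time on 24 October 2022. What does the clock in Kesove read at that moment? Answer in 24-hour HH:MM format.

00:00

1 September 2022 is a Thursday, so the first Saturday is September 3 and the fourth is September 24.
1 April 2023 is a Saturday, so Mondays fall on 3, 10, 17, 24; the last is April 24.
24 October 2022 falls between 24 September 2022 and 24 April 2023, so daylight saving is in effect and Irium Station is at UTC+09:15.
20:15 Irium Station − 9h15m = 11:00 UTC.
1 November 2022 is a Tuesday, so the first Monday is November 7 and the second is November 14.
1 March 2023 is a Wednesday, so the first Monday is March 6 and the second is March 13.
At the standard offset (UTC+13:00), 11:00 UTC + 13h = 00:00 Kesove standard time (rolling into the next day, 25 October 2022).
The standard-time date in Kesove, 25 October 2022, does not fall between 14 November 2022 and 13 March 2023, so daylight saving is not in effect and Kesove is at UTC+13:00.
11:00 UTC + 13h = 00:00 Kesove (rolling into the next day, 25 October 2022).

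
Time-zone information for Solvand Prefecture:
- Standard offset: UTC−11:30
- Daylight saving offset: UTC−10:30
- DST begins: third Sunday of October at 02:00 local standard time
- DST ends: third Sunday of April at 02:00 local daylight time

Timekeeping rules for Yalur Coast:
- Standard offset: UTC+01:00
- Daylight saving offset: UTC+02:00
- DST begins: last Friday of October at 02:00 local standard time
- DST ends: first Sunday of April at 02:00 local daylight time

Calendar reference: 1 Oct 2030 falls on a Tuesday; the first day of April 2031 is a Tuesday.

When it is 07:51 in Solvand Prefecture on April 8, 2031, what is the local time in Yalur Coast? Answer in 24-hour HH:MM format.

19:21

1 October 2030 is a Tuesday, so the first Sunday is October 6 and the third is October 20.
1 April 2031 is a Tuesday, so the first Sunday is April 6 and the third is April 20.
Daylight saving runs 20 October 2030 – 20 April 2031; April 8, 2031 is inside that window, so Solvand Prefecture is at UTC−10:30.
07:51 Solvand Prefecture + 10h30m = 18:21 UTC.
1 October 2030 is a Tuesday, so Fridays fall on 4, 11, 18, 25; the last is October 25.
1 April 2031 is a Tuesday, so the first Sunday is April 6.
At the standard offset (UTC+01:00), 18:21 UTC + 1h = 19:21 Yalur Coast standard time.
The standard-time date in Yalur Coast, April 8, 2031, is outside the daylight-saving period (25 October 2030 – 6 April 2031), so Yalur Coast is on standard time, UTC+01:00.
18:21 UTC + 1h = 19:21 Yalur Coast.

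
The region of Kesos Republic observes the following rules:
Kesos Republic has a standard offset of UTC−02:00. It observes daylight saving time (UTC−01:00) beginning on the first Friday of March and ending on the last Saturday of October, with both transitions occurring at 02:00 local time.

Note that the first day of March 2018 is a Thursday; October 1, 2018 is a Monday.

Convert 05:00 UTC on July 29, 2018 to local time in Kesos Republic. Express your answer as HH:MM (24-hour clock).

04:00

1 March 2018 is a Thursday, so the first Friday is March 2.
1 October 2018 is a Monday, so Saturdays fall on 6, 13, 20, 27; the last is October 27.
At the standard offset (UTC−02:00), 05:00 UTC − 2h = 03:00 Kesos Republic standard time.
The standard-time date in Kesos Republic, July 29, 2018, falls between 2 March and 27 October, so daylight saving is in effect and Kesos Republic is at UTC−01:00.
05:00 UTC − 1h = 04:00 local.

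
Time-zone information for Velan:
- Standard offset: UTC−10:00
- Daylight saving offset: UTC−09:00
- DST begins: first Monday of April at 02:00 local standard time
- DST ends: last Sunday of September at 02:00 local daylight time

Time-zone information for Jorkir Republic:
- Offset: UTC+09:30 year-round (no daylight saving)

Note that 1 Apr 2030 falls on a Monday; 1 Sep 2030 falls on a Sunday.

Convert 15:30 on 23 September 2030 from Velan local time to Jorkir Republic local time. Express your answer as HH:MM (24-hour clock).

1 April 2030 is a Monday, so the first Monday is April 1.
1 September 2030 is a Sunday, so Sundays fall on 1, 8, 15, 22, 29; the last is September 29.
23 September 2030 falls between 1 April and 29 September, so daylight saving is in effect and Velan is at UTC−09:00.
15:30 Velan + 9h = 00:30 UTC (rolling into the next day, 24 September 2030).
Jorkir Republic has no daylight saving, so its offset is UTC+09:30 year-round.
00:30 UTC + 9h30m = 10:00 Jorkir Republic.

10:00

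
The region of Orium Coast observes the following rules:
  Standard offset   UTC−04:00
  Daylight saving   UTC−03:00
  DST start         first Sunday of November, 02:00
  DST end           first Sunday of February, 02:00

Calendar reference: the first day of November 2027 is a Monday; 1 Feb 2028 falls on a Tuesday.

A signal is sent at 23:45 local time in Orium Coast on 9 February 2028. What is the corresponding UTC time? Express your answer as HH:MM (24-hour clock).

03:45

1 November 2027 is a Monday, so the first Sunday is November 7.
1 February 2028 is a Tuesday, so the first Sunday is February 6.
9 February 2028 is outside the daylight-saving period (7 November 2027 – 6 February 2028), so Orium Coast is on standard time, UTC−04:00.
23:45 local + 4h = 03:45 UTC (rolling into the next day, 10 February 2028).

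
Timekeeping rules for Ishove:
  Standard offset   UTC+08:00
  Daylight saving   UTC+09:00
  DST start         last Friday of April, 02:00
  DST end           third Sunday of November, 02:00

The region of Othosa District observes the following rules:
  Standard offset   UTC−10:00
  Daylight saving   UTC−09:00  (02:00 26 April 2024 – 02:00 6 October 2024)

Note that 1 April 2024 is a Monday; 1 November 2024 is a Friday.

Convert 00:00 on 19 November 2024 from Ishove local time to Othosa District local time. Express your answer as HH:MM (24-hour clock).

1 April 2024 is a Monday, so Fridays fall on 5, 12, 19, 26; the last is April 26.
1 November 2024 is a Friday, so the first Sunday is November 3 and the third is November 17.
19 November 2024 does not fall between 26 April and 17 November, so daylight saving is not in effect and Ishove is at UTC+08:00.
00:00 Ishove − 8h = 16:00 UTC (rolling into the previous day, 18 November 2024).
At the standard offset (UTC−10:00), 16:00 UTC − 10h = 06:00 Othosa District standard time.
The standard-time date in Othosa District, 18 November 2024, does not fall between 26 April and 6 October, so daylight saving is not in effect and Othosa District is at UTC−10:00.
16:00 UTC − 10h = 06:00 Othosa District.

06:00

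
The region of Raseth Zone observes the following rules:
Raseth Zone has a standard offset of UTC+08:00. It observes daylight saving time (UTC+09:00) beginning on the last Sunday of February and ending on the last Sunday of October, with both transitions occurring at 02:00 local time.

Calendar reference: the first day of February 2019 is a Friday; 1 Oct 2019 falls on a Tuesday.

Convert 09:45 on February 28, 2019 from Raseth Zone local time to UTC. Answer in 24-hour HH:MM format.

1 February 2019 is a Friday, so Sundays fall on 3, 10, 17, 24; the last is February 24.
1 October 2019 is a Tuesday, so Sundays fall on 6, 13, 20, 27; the last is October 27.
Daylight saving runs 24 February – 27 October; February 28, 2019 is inside that window, so Raseth Zone is at UTC+09:00.
09:45 local − 9h = 00:45 UTC.

00:45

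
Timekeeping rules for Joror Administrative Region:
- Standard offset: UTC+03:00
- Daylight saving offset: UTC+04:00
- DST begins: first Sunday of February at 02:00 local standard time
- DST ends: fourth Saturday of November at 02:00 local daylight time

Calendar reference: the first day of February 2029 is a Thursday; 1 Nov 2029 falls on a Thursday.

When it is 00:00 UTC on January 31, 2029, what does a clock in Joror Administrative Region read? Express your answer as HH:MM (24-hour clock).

03:00

1 February 2029 is a Thursday, so the first Sunday is February 4.
1 November 2029 is a Thursday, so the first Saturday is November 3 and the fourth is November 24.
At the standard offset (UTC+03:00), 00:00 UTC + 3h = 03:00 Joror Administrative Region standard time.
The standard-time date in Joror Administrative Region, January 31, 2029, is outside the daylight-saving period (4 February – 24 November), so Joror Administrative Region is on standard time, UTC+03:00.
00:00 UTC + 3h = 03:00 local.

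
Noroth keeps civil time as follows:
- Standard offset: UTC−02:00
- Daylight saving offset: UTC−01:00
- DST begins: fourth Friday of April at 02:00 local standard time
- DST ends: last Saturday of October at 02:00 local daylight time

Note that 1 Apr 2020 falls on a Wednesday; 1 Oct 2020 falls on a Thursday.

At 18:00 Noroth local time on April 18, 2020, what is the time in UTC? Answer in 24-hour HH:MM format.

1 April 2020 is a Wednesday, so the first Friday is April 3 and the fourth is April 24.
1 October 2020 is a Thursday, so Saturdays fall on 3, 10, 17, 24, 31; the last is October 31.
April 18, 2020 does not fall between 24 April and 31 October, so daylight saving is not in effect and Noroth is at UTC−02:00.
18:00 local + 2h = 20:00 UTC.

20:00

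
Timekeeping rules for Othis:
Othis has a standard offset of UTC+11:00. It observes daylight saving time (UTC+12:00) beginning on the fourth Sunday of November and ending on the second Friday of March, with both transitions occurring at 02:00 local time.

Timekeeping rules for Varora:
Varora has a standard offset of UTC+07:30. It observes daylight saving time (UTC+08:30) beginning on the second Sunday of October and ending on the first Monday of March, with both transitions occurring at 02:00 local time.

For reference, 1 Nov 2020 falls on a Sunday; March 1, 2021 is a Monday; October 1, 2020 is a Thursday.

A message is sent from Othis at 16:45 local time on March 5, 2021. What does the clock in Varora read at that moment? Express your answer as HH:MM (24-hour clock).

12:15

1 November 2020 is a Sunday, so the first Sunday is November 1 and the fourth is November 22.
1 March 2021 is a Monday, so the first Friday is March 5 and the second is March 12.
Daylight saving runs 22 November 2020 – 12 March 2021; March 5, 2021 is inside that window, so Othis is at UTC+12:00.
16:45 Othis − 12h = 04:45 UTC.
1 October 2020 is a Thursday, so the first Sunday is October 4 and the second is October 11.
1 March 2021 is a Monday, so the first Monday is March 1.
At the standard offset (UTC+07:30), 04:45 UTC + 7h30m = 12:15 Varora standard time.
The standard-time date in Varora, March 5, 2021, does not fall between 11 October 2020 and 1 March 2021, so daylight saving is not in effect and Varora is at UTC+07:30.
04:45 UTC + 7h30m = 12:15 Varora.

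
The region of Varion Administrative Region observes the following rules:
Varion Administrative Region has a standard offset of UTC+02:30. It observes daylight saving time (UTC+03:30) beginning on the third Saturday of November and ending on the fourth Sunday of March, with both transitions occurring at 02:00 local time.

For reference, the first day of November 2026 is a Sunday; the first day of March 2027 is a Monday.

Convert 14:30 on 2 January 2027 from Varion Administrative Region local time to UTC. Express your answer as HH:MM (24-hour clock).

11:00

1 November 2026 is a Sunday, so the first Saturday is November 7 and the third is November 21.
1 March 2027 is a Monday, so the first Sunday is March 7 and the fourth is March 28.
Daylight saving runs 21 November 2026 – 28 March 2027; 2 January 2027 is inside that window, so Varion Administrative Region is at UTC+03:30.
14:30 local − 3h30m = 11:00 UTC.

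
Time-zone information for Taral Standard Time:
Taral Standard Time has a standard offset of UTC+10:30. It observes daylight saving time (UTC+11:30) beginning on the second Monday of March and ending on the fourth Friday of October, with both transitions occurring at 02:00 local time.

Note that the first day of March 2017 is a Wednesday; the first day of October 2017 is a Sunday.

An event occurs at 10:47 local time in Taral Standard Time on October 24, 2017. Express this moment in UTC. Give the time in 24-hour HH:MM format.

1 March 2017 is a Wednesday, so the first Monday is March 6 and the second is March 13.
1 October 2017 is a Sunday, so the first Friday is October 6 and the fourth is October 27.
Daylight saving runs 13 March – 27 October; October 24, 2017 is inside that window, so Taral Standard Time is at UTC+11:30.
10:47 local − 11h30m = 23:17 UTC (rolling into the previous day, 23 October 2017).

23:17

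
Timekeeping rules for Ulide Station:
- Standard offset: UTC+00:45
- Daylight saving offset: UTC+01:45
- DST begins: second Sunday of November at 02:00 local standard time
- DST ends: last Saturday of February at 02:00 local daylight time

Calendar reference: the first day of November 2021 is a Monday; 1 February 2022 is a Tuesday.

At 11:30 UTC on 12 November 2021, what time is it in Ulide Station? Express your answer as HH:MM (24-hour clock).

1 November 2021 is a Monday, so the first Sunday is November 7 and the second is November 14.
1 February 2022 is a Tuesday, so Saturdays fall on 5, 12, 19, 26; the last is February 26.
At the standard offset (UTC+00:45), 11:30 UTC + 0h45m = 12:15 Ulide Station standard time.
The standard-time date in Ulide Station, 12 November 2021, is outside the daylight-saving period (14 November 2021 – 26 February 2022), so Ulide Station is on standard time, UTC+00:45.
11:30 UTC + 0h45m = 12:15 local.

12:15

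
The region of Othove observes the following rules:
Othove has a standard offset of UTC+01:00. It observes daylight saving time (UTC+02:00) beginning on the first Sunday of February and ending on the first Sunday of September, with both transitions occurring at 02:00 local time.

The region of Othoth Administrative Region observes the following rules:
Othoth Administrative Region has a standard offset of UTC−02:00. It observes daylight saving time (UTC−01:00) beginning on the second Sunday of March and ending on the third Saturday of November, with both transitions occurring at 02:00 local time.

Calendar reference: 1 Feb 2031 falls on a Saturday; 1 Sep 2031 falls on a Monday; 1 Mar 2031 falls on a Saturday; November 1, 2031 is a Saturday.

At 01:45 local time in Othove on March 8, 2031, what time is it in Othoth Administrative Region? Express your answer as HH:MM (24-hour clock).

1 February 2031 is a Saturday, so the first Sunday is February 2.
1 September 2031 is a Monday, so the first Sunday is September 7.
March 8, 2031 lies within the daylight-saving period (2 February – 7 September), so Othove is on daylight time, UTC+02:00.
01:45 Othove − 2h = 23:45 UTC (rolling into the previous day, 7 March 2031).
1 March 2031 is a Saturday, so the first Sunday is March 2 and the second is March 9.
1 November 2031 is a Saturday, so the first Saturday is November 1 and the third is November 15.
At the standard offset (UTC−02:00), 23:45 UTC − 2h = 21:45 Othoth Administrative Region standard time.
The standard-time date in Othoth Administrative Region, March 7, 2031, is outside the daylight-saving period (9 March – 15 November), so Othoth Administrative Region is on standard time, UTC−02:00.
23:45 UTC − 2h = 21:45 Othoth Administrative Region.

21:45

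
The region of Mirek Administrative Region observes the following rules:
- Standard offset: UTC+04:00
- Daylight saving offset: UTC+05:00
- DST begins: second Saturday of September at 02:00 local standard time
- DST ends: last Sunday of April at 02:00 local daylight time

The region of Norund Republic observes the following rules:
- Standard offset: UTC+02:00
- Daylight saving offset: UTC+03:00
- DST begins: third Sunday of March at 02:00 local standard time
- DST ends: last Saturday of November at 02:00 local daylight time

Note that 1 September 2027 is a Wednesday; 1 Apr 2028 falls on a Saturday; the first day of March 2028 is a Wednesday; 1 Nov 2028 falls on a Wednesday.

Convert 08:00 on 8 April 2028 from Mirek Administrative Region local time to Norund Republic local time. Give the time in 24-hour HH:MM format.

06:00

1 September 2027 is a Wednesday, so the first Saturday is September 4 and the second is September 11.
1 April 2028 is a Saturday, so Sundays fall on 2, 9, 16, 23, 30; the last is April 30.
Daylight saving runs 11 September 2027 – 30 April 2028; 8 April 2028 is inside that window, so Mirek Administrative Region is at UTC+05:00.
08:00 Mirek Administrative Region − 5h = 03:00 UTC.
1 March 2028 is a Wednesday, so the first Sunday is March 5 and the third is March 19.
1 November 2028 is a Wednesday, so Saturdays fall on 4, 11, 18, 25; the last is November 25.
At the standard offset (UTC+02:00), 03:00 UTC + 2h = 05:00 Norund Republic standard time.
Daylight saving runs 19 March – 25 November; the standard-time date in Norund Republic, 8 April 2028, is inside that window, so Norund Republic is at UTC+03:00.
03:00 UTC + 3h = 06:00 Norund Republic.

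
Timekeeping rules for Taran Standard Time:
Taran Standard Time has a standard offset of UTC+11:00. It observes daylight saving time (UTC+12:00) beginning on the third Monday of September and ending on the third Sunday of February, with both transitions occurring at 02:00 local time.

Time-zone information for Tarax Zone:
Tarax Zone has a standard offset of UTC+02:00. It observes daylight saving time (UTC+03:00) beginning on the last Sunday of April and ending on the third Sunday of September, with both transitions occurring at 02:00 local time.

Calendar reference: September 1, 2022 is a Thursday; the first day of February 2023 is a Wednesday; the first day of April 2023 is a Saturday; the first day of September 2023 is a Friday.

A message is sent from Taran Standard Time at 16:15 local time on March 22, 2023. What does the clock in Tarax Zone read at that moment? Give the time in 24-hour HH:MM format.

1 September 2022 is a Thursday, so the first Monday is September 5 and the third is September 19.
1 February 2023 is a Wednesday, so the first Sunday is February 5 and the third is February 19.
Daylight saving runs 19 September 2022 – 19 February 2023; March 22, 2023 is outside that window, so Taran Standard Time is on standard time at UTC+11:00.
16:15 Taran Standard Time − 11h = 05:15 UTC.
1 April 2023 is a Saturday, so Sundays fall on 2, 9, 16, 23, 30; the last is April 30.
1 September 2023 is a Friday, so the first Sunday is September 3 and the third is September 17.
At the standard offset (UTC+02:00), 05:15 UTC + 2h = 07:15 Tarax Zone standard time.
The standard-time date in Tarax Zone, March 22, 2023, is outside the daylight-saving period (30 April – 17 September), so Tarax Zone is on standard time, UTC+02:00.
05:15 UTC + 2h = 07:15 Tarax Zone.

07:15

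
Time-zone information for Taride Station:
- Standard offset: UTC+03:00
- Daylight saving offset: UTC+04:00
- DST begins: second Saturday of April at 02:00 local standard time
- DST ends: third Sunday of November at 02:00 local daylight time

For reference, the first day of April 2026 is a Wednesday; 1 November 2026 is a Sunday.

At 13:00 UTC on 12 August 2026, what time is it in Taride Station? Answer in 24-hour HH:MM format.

17:00

1 April 2026 is a Wednesday, so the first Saturday is April 4 and the second is April 11.
1 November 2026 is a Sunday, so the first Sunday is November 1 and the third is November 15.
At the standard offset (UTC+03:00), 13:00 UTC + 3h = 16:00 Taride Station standard time.
Daylight saving runs 11 April – 15 November; the standard-time date in Taride Station, 12 August 2026, is inside that window, so Taride Station is at UTC+04:00.
13:00 UTC + 4h = 17:00 local.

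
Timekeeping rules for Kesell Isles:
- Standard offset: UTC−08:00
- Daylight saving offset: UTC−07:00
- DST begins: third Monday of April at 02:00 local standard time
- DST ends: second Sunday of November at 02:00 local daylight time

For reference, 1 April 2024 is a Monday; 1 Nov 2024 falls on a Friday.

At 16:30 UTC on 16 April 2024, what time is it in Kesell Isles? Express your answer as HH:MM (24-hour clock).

1 April 2024 is a Monday, so the first Monday is April 1 and the third is April 15.
1 November 2024 is a Friday, so the first Sunday is November 3 and the second is November 10.
At the standard offset (UTC−08:00), 16:30 UTC − 8h = 08:30 Kesell Isles standard time.
The standard-time date in Kesell Isles, 16 April 2024, lies within the daylight-saving period (15 April – 10 November), so Kesell Isles is on daylight time, UTC−07:00.
16:30 UTC − 7h = 09:30 local.

09:30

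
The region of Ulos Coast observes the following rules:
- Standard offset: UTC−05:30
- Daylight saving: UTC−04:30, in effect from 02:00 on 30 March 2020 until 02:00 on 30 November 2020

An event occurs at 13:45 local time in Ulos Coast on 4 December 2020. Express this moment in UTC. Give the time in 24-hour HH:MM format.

4 December 2020 is outside the daylight-saving period (30 March – 30 November), so Ulos Coast is on standard time, UTC−05:30.
13:45 local + 5h30m = 19:15 UTC.

19:15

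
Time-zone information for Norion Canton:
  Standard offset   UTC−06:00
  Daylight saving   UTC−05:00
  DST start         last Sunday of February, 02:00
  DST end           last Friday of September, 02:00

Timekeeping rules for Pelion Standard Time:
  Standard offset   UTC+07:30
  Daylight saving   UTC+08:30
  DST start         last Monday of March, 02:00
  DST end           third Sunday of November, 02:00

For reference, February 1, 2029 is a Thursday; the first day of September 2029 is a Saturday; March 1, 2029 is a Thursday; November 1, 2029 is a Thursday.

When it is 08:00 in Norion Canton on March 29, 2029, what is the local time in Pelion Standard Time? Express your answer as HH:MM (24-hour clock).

21:30

1 February 2029 is a Thursday, so Sundays fall on 4, 11, 18, 25; the last is February 25.
1 September 2029 is a Saturday, so Fridays fall on 7, 14, 21, 28; the last is September 28.
Daylight saving runs 25 February – 28 September; March 29, 2029 is inside that window, so Norion Canton is at UTC−05:00.
08:00 Norion Canton + 5h = 13:00 UTC.
1 March 2029 is a Thursday, so Mondays fall on 5, 12, 19, 26; the last is March 26.
1 November 2029 is a Thursday, so the first Sunday is November 4 and the third is November 18.
At the standard offset (UTC+07:30), 13:00 UTC + 7h30m = 20:30 Pelion Standard Time standard time.
Daylight saving runs 26 March – 18 November; the standard-time date in Pelion Standard Time, March 29, 2029, is inside that window, so Pelion Standard Time is at UTC+08:30.
13:00 UTC + 8h30m = 21:30 Pelion Standard Time.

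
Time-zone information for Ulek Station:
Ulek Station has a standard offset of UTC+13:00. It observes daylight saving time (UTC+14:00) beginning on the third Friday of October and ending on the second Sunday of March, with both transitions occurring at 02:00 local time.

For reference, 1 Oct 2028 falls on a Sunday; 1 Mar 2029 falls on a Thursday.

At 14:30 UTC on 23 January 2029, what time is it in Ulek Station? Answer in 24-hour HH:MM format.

04:30

1 October 2028 is a Sunday, so the first Friday is October 6 and the third is October 20.
1 March 2029 is a Thursday, so the first Sunday is March 4 and the second is March 11.
At the standard offset (UTC+13:00), 14:30 UTC + 13h = 03:30 Ulek Station standard time (rolling into the next day, 24 January 2029).
The standard-time date in Ulek Station, 24 January 2029, lies within the daylight-saving period (20 October 2028 – 11 March 2029), so Ulek Station is on daylight time, UTC+14:00.
14:30 UTC + 14h = 04:30 local (rolling into the next day, 24 January 2029).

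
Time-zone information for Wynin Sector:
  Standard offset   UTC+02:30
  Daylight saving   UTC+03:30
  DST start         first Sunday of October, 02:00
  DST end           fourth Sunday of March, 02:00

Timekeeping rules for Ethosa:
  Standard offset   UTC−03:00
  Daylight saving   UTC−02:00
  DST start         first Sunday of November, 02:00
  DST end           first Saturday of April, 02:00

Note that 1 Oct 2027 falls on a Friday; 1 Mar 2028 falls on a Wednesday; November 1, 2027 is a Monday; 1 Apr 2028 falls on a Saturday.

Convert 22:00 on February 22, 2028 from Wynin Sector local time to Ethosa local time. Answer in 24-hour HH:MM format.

16:30

1 October 2027 is a Friday, so the first Sunday is October 3.
1 March 2028 is a Wednesday, so the first Sunday is March 5 and the fourth is March 26.
February 22, 2028 falls between 3 October 2027 and 26 March 2028, so daylight saving is in effect and Wynin Sector is at UTC+03:30.
22:00 Wynin Sector − 3h30m = 18:30 UTC.
1 November 2027 is a Monday, so the first Sunday is November 7.
1 April 2028 is a Saturday, so the first Saturday is April 1.
At the standard offset (UTC−03:00), 18:30 UTC − 3h = 15:30 Ethosa standard time.
The standard-time date in Ethosa, February 22, 2028, lies within the daylight-saving period (7 November 2027 – 1 April 2028), so Ethosa is on daylight time, UTC−02:00.
18:30 UTC − 2h = 16:30 Ethosa.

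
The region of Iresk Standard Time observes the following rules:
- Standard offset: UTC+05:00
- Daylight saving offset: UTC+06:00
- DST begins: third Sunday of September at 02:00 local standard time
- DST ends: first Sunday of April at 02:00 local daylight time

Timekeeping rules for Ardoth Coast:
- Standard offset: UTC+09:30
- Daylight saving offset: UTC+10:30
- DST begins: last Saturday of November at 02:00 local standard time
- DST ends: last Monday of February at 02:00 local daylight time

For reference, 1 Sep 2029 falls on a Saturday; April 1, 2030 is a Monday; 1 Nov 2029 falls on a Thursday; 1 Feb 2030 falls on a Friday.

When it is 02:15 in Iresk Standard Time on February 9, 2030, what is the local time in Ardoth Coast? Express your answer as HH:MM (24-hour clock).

06:45

1 September 2029 is a Saturday, so the first Sunday is September 2 and the third is September 16.
1 April 2030 is a Monday, so the first Sunday is April 7.
February 9, 2030 falls between 16 September 2029 and 7 April 2030, so daylight saving is in effect and Iresk Standard Time is at UTC+06:00.
02:15 Iresk Standard Time − 6h = 20:15 UTC (rolling into the previous day, 8 February 2030).
1 November 2029 is a Thursday, so Saturdays fall on 3, 10, 17, 24; the last is November 24.
1 February 2030 is a Friday, so Mondays fall on 4, 11, 18, 25; the last is February 25.
At the standard offset (UTC+09:30), 20:15 UTC + 9h30m = 05:45 Ardoth Coast standard time (rolling into the next day, 9 February 2030).
The standard-time date in Ardoth Coast, February 9, 2030, lies within the daylight-saving period (24 November 2029 – 25 February 2030), so Ardoth Coast is on daylight time, UTC+10:30.
20:15 UTC + 10h30m = 06:45 Ardoth Coast (rolling into the next day, 9 February 2030).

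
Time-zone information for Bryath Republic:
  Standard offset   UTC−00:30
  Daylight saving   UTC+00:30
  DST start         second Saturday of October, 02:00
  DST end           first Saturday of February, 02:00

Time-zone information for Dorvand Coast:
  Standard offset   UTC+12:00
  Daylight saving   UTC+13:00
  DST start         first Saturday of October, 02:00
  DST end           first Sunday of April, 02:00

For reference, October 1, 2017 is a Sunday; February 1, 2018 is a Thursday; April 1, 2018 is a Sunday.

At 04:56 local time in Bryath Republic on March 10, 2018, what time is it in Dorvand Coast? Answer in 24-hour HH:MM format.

1 October 2017 is a Sunday, so the first Saturday is October 7 and the second is October 14.
1 February 2018 is a Thursday, so the first Saturday is February 3.
March 10, 2018 is outside the daylight-saving period (14 October 2017 – 3 February 2018), so Bryath Republic is on standard time, UTC−00:30.
04:56 Bryath Republic + 0h30m = 05:26 UTC.
1 October 2017 is a Sunday, so the first Saturday is October 7.
1 April 2018 is a Sunday, so the first Sunday is April 1.
At the standard offset (UTC+12:00), 05:26 UTC + 12h = 17:26 Dorvand Coast standard time.
The standard-time date in Dorvand Coast, March 10, 2018, lies within the daylight-saving period (7 October 2017 – 1 April 2018), so Dorvand Coast is on daylight time, UTC+13:00.
05:26 UTC + 13h = 18:26 Dorvand Coast.

18:26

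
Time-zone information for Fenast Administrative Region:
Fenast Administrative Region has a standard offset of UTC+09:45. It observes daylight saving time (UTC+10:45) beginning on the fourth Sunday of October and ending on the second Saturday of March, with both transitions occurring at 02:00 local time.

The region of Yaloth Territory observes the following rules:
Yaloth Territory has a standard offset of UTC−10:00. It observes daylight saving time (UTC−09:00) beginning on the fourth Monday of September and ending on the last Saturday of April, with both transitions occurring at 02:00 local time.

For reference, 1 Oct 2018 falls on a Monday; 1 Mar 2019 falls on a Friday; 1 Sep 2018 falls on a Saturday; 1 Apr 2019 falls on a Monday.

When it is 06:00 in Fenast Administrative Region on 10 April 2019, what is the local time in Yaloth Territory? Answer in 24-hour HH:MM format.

1 October 2018 is a Monday, so the first Sunday is October 7 and the fourth is October 28.
1 March 2019 is a Friday, so the first Saturday is March 2 and the second is March 9.
Daylight saving runs 28 October 2018 – 9 March 2019; 10 April 2019 is outside that window, so Fenast Administrative Region is on standard time at UTC+09:45.
06:00 Fenast Administrative Region − 9h45m = 20:15 UTC (rolling into the previous day, 9 April 2019).
1 September 2018 is a Saturday, so the first Monday is September 3 and the fourth is September 24.
1 April 2019 is a Monday, so Saturdays fall on 6, 13, 20, 27; the last is April 27.
At the standard offset (UTC−10:00), 20:15 UTC − 10h = 10:15 Yaloth Territory standard time.
Daylight saving runs 24 September 2018 – 27 April 2019; the standard-time date in Yaloth Territory, 9 April 2019, is inside that window, so Yaloth Territory is at UTC−09:00.
20:15 UTC − 9h = 11:15 Yaloth Territory.

11:15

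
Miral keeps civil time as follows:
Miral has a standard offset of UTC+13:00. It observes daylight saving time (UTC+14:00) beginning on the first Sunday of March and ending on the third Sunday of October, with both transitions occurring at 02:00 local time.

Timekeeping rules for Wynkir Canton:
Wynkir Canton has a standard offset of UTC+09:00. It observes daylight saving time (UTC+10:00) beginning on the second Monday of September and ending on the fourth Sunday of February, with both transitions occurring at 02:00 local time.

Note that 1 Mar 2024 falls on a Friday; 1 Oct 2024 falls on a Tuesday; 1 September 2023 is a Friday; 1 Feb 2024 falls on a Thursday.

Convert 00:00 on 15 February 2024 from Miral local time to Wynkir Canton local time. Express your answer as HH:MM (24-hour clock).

21:00

1 March 2024 is a Friday, so the first Sunday is March 3.
1 October 2024 is a Tuesday, so the first Sunday is October 6 and the third is October 20.
15 February 2024 is outside the daylight-saving period (3 March – 20 October), so Miral is on standard time, UTC+13:00.
00:00 Miral − 13h = 11:00 UTC (rolling into the previous day, 14 February 2024).
1 September 2023 is a Friday, so the first Monday is September 4 and the second is September 11.
1 February 2024 is a Thursday, so the first Sunday is February 4 and the fourth is February 25.
At the standard offset (UTC+09:00), 11:00 UTC + 9h = 20:00 Wynkir Canton standard time.
Daylight saving runs 11 September 2023 – 25 February 2024; the standard-time date in Wynkir Canton, 14 February 2024, is inside that window, so Wynkir Canton is at UTC+10:00.
11:00 UTC + 10h = 21:00 Wynkir Canton.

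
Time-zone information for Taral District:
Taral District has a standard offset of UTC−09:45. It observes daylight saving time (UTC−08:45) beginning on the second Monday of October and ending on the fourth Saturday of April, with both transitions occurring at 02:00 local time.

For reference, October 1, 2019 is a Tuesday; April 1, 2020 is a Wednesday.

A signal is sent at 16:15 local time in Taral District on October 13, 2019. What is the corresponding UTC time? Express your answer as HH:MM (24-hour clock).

02:00

1 October 2019 is a Tuesday, so the first Monday is October 7 and the second is October 14.
1 April 2020 is a Wednesday, so the first Saturday is April 4 and the fourth is April 25.
October 13, 2019 is outside the daylight-saving period (14 October 2019 – 25 April 2020), so Taral District is on standard time, UTC−09:45.
16:15 local + 9h45m = 02:00 UTC (rolling into the next day, 14 October 2019).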